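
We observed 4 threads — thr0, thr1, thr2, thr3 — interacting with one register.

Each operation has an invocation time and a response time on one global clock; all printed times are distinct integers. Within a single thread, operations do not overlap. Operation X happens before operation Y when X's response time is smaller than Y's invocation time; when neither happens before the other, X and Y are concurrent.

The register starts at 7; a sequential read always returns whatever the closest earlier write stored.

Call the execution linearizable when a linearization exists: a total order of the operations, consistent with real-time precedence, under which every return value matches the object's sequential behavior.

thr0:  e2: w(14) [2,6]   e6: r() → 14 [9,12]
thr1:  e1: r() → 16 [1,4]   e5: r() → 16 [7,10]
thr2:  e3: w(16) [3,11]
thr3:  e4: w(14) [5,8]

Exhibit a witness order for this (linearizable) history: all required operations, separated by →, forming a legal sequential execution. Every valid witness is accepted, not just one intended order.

after step 1 (e2 w(14)): value 14
after step 2 (e3 w(16)): value 16
after step 3 (e1 r() → 16): value 16
after step 4 (e5 r() → 16): value 16
after step 5 (e4 w(14)): value 14
after step 6 (e6 r() → 14): value 14

e2 → e3 → e1 → e5 → e4 → e6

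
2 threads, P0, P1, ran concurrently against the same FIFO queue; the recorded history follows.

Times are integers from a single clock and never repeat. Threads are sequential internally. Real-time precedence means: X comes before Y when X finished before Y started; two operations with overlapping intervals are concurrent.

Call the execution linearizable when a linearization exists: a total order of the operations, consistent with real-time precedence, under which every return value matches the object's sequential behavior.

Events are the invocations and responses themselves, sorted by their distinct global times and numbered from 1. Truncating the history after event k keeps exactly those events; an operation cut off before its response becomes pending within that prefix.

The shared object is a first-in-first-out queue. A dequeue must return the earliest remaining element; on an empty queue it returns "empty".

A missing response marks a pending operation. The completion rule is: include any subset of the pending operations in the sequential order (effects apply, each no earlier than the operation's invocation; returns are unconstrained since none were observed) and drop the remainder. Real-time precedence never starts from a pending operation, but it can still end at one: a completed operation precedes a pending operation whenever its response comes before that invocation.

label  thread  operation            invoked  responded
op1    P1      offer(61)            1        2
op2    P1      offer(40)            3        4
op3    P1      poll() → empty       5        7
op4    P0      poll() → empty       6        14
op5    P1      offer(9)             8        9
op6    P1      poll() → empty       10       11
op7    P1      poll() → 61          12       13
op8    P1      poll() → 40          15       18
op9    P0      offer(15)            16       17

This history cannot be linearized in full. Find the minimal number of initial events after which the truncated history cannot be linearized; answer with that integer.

7

a valid linearization of events 1..6 exists, for instance op1, op2:
1. op1 offer(61), leaving queue <61>
2. op2 offer(40), leaving queue <61,40>
once event 7 joins (op3's response, time 7), exhaustive search finds no witness
no completion choice of the 1 pending operation (op4) rescues it — every subset was tried
take op1, op2, op3 (pending dropped): step 3 already fails, because op3 poll() → empty cannot occur there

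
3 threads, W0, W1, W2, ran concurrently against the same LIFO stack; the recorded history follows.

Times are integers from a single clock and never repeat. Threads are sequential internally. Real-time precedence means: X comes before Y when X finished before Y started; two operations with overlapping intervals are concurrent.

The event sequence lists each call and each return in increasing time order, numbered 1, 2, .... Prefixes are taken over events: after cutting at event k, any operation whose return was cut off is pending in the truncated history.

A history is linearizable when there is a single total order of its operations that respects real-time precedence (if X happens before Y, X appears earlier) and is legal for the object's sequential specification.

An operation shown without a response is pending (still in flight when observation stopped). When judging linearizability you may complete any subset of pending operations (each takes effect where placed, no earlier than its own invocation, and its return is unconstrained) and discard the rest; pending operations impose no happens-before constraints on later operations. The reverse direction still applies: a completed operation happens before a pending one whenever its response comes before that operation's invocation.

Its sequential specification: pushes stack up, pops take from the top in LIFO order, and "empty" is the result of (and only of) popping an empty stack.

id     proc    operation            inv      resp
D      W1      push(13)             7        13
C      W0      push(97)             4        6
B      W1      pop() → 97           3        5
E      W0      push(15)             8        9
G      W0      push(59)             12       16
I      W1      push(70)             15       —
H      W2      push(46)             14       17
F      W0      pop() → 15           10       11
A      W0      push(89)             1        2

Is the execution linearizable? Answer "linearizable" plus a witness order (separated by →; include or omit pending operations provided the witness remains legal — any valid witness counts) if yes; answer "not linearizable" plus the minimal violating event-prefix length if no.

step 1: A push(89) — stack <89>
step 2: C push(97) — stack <89,97>
step 3: B pop() → 97 — stack <89>
step 4: D push(13) — stack <89,13>
step 5: E push(15) — stack <89,13,15>
step 6: F pop() → 15 — stack <89,13>
step 7: G push(59) — stack <89,13,59>
step 8: H push(46) — stack <89,13,59,46>

linearizable — witness: A → C → B → D → E → F → G → H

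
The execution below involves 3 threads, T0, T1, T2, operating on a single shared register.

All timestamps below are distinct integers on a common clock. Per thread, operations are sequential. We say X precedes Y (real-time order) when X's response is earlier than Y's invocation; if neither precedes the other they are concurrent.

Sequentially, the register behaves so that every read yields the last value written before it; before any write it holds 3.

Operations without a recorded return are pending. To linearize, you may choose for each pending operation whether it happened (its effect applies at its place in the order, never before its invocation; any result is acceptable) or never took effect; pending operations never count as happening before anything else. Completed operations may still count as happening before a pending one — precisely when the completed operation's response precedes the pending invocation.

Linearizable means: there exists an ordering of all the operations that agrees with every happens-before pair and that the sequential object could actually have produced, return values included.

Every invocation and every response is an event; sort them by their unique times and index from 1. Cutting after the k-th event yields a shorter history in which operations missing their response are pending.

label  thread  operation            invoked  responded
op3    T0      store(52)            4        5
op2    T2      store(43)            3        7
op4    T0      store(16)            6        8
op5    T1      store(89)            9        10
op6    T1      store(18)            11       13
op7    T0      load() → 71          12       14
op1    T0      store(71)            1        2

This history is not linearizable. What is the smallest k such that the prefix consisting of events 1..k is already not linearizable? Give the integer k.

events 1..13 are linearizable; a witness order is op1, op2, op3, op4, op5, op6:
1. op1 store(71), leaving value 71
2. op2 store(43), leaving value 43
3. op3 store(52), leaving value 52
4. op4 store(16), leaving value 16
5. op5 store(89), leaving value 89
6. op6 store(18), leaving value 18
at event 14 (op7's time-14 response) nothing linearizes any more
e.g. op1, op2, op3, op4, op5, op6, op7: illegal at step 7, since op7 load() → 71 cannot apply there
e.g. op1, op2, op3, op4, op5, op7, op6: illegal at step 6, since op7 load() → 71 cannot apply there

14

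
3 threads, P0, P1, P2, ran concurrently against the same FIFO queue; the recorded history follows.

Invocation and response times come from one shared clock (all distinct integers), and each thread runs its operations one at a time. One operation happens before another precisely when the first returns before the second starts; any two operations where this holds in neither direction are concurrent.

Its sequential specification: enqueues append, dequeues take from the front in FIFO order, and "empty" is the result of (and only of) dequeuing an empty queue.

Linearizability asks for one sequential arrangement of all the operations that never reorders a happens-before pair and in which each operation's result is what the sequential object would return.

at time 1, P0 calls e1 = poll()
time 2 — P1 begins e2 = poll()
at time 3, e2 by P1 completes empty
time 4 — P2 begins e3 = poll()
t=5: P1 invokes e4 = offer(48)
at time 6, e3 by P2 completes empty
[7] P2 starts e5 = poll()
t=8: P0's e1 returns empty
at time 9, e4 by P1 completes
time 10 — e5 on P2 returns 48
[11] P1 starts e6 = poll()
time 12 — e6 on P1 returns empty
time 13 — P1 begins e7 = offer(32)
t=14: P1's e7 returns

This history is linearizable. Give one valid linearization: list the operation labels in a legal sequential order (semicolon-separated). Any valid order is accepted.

e1; e2; e3; e4; e5; e6; e7

after step 1 (e1 poll() → empty): queue <>
after step 2 (e2 poll() → empty): queue <>
after step 3 (e3 poll() → empty): queue <>
after step 4 (e4 offer(48)): queue <48>
after step 5 (e5 poll() → 48): queue <>
after step 6 (e6 poll() → empty): queue <>
after step 7 (e7 offer(32)): queue <32>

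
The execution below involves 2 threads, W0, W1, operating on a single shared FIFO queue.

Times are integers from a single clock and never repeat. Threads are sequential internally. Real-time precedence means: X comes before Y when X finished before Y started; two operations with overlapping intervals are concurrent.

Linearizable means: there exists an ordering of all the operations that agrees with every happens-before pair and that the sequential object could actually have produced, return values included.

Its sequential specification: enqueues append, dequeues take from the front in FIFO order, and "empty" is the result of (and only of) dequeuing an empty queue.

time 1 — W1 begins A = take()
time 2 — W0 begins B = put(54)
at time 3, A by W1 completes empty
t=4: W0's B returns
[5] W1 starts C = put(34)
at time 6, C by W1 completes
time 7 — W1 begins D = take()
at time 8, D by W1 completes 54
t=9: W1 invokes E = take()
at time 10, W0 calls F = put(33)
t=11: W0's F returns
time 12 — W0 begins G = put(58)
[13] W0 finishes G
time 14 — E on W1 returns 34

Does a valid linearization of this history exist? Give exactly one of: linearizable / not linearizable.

linearizable

a witness: A, B, C, D, E, F, G
after step 1 (A take() → empty): queue <>
after step 2 (B put(54)): queue <54>
after step 3 (C put(34)): queue <54,34>
after step 4 (D take() → 54): queue <34>
after step 5 (E take() → 34): queue <>
after step 6 (F put(33)): queue <33>
after step 7 (G put(58)): queue <33,58>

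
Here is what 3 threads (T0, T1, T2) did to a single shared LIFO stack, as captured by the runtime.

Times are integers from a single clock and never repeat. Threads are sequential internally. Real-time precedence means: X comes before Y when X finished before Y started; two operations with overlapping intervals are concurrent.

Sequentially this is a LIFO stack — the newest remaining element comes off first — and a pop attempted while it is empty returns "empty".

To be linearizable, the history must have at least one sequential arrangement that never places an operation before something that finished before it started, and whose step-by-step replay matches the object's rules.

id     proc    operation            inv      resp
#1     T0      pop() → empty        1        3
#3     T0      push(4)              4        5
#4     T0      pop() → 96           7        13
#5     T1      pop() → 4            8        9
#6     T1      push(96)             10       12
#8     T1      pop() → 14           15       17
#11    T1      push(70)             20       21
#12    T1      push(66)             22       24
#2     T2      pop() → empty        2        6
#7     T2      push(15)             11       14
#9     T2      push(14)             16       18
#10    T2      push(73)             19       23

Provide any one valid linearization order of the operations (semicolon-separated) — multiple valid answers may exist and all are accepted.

1. #1 pop() → empty, leaving stack <>
2. #2 pop() → empty, leaving stack <>
3. #3 push(4), leaving stack <4>
4. #5 pop() → 4, leaving stack <>
5. #6 push(96), leaving stack <96>
6. #4 pop() → 96, leaving stack <>
7. #7 push(15), leaving stack <15>
8. #9 push(14), leaving stack <15,14>
9. #8 pop() → 14, leaving stack <15>
10. #10 push(73), leaving stack <15,73>
11. #11 push(70), leaving stack <15,73,70>
12. #12 push(66), leaving stack <15,73,70,66>

#1; #2; #3; #5; #6; #4; #7; #9; #8; #10; #11; #12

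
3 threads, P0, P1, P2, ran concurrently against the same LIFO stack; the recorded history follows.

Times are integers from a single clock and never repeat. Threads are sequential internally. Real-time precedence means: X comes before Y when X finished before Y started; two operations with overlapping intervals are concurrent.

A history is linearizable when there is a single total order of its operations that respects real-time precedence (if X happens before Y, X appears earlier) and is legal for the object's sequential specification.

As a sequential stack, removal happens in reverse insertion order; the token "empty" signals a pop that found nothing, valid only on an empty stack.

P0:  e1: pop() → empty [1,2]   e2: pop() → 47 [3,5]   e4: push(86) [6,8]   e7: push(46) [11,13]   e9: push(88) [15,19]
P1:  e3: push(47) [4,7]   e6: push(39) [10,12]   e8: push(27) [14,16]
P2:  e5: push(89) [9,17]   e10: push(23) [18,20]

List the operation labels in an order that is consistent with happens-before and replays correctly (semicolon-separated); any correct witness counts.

step 1: e1 pop() → empty — stack <>
step 2: e3 push(47) — stack <47>
step 3: e2 pop() → 47 — stack <>
step 4: e4 push(86) — stack <86>
step 5: e5 push(89) — stack <86,89>
step 6: e6 push(39) — stack <86,89,39>
step 7: e7 push(46) — stack <86,89,39,46>
step 8: e8 push(27) — stack <86,89,39,46,27>
step 9: e9 push(88) — stack <86,89,39,46,27,88>
step 10: e10 push(23) — stack <86,89,39,46,27,88,23>

e1; e3; e2; e4; e5; e6; e7; e8; e9; e10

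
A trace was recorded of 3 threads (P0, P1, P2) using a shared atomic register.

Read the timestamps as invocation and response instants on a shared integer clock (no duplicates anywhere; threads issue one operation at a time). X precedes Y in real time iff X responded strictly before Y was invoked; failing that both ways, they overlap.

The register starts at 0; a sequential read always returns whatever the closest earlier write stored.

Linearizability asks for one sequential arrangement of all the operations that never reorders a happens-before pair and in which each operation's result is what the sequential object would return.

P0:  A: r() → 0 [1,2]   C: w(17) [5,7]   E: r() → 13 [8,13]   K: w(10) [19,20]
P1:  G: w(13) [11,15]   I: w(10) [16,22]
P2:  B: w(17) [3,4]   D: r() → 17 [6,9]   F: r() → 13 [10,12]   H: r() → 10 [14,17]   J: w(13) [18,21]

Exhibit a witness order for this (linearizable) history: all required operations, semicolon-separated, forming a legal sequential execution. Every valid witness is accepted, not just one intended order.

1. A r() → 0, leaving value 0
2. B w(17), leaving value 17
3. C w(17), leaving value 17
4. D r() → 17, leaving value 17
5. G w(13), leaving value 13
6. E r() → 13, leaving value 13
7. F r() → 13, leaving value 13
8. I w(10), leaving value 10
9. H r() → 10, leaving value 10
10. J w(13), leaving value 13
11. K w(10), leaving value 10

A; B; C; D; G; E; F; I; H; J; K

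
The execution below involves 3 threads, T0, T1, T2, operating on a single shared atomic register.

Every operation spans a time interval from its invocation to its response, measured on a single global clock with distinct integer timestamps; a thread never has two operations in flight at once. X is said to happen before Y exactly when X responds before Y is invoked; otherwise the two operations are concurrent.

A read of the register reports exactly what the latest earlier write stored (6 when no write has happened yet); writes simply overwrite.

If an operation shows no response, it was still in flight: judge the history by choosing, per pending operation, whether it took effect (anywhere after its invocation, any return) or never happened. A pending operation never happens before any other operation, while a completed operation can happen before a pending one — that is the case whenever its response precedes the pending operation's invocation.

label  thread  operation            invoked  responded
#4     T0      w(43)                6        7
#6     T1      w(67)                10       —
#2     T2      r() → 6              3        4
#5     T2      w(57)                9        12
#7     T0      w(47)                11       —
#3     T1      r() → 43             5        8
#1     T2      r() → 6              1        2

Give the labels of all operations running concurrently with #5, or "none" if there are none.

#5 spans [9,12]; an op avoiding the whole window 9..12 is ordered, any other is concurrent
#1 [1,2]: before
#2 [3,4]: before
#3 [5,8]: before
#4 [6,7]: before
#6 [10,…): concurrent
#7 [11,…): concurrent

#6, #7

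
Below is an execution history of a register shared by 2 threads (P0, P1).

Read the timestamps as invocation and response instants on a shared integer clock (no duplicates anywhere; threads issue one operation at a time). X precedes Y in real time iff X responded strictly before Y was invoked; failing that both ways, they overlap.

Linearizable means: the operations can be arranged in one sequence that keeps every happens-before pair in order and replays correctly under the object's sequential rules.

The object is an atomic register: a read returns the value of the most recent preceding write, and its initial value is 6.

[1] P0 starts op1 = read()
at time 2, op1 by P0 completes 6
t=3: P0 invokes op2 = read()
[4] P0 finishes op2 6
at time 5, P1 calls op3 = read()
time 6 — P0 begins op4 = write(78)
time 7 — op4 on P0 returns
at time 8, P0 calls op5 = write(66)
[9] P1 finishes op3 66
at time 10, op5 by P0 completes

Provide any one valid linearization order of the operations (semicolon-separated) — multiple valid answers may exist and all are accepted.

1. op1 read() → 6, leaving value 6
2. op2 read() → 6, leaving value 6
3. op4 write(78), leaving value 78
4. op5 write(66), leaving value 66
5. op3 read() → 66, leaving value 66

op1; op2; op4; op5; op3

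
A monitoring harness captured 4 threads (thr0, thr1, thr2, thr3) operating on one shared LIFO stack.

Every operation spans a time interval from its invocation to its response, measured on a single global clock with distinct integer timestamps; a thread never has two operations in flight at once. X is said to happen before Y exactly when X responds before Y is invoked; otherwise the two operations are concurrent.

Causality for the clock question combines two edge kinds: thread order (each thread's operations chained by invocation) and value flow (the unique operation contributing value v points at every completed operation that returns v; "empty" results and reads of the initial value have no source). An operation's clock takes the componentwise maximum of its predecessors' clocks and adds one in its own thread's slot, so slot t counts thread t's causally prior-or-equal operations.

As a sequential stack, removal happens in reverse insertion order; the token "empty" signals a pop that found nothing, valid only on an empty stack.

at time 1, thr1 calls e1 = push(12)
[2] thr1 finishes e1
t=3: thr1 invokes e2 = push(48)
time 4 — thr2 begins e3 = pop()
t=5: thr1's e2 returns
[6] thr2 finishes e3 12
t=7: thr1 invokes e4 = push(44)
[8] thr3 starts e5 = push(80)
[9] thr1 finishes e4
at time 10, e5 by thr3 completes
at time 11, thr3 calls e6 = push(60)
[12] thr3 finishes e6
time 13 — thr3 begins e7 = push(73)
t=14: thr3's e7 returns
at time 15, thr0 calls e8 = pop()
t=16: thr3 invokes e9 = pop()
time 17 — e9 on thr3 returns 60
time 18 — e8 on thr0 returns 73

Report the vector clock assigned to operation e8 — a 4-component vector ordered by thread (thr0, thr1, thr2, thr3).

(1, 0, 0, 3)

e5 (invocation 8): nothing precedes it; thr3's component alone gives (0, 0, 0, 1)
e1 (invocation 1): nothing precedes it; thr1's component alone gives (0, 1, 0, 0)
invoked at 11, e6 merges VC(e5)=(0, 0, 0, 1) and bumps thr3's slot → (0, 0, 0, 2)
invoked at 4, e3 merges VC(e1)=(0, 1, 0, 0) and bumps thr2's slot → (0, 1, 1, 0)
invoked at 3, e2 merges VC(e1)=(0, 1, 0, 0) and bumps thr1's slot → (0, 2, 0, 0)
invoked at 13, e7 merges VC(e6)=(0, 0, 0, 2) and bumps thr3's slot → (0, 0, 0, 3)
invoked at 7, e4 merges VC(e2)=(0, 2, 0, 0) and bumps thr1's slot → (0, 3, 0, 0)
invoked at 16, e9 merges VC(e6)=(0, 0, 0, 2), VC(e7)=(0, 0, 0, 3) and bumps thr3's slot → (0, 0, 0, 4)
invoked at 15, e8 merges VC(e7)=(0, 0, 0, 3) and bumps thr0's slot → (1, 0, 0, 3)
target: VC(e8) = (1, 0, 0, 3)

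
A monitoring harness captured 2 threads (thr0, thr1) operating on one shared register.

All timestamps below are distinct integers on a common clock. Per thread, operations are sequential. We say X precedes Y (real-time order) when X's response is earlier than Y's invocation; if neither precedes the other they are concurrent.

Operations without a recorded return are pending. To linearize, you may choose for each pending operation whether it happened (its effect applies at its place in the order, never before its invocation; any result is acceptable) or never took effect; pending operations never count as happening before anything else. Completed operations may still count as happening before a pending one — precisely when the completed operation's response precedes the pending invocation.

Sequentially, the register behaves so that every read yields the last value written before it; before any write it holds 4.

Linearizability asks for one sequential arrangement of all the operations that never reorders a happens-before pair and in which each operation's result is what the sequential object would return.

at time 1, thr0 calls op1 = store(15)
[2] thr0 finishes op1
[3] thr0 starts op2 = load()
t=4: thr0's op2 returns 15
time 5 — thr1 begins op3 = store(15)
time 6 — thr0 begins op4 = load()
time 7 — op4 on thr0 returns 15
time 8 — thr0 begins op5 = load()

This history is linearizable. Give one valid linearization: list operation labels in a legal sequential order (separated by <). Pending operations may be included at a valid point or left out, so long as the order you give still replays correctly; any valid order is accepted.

op1 < op2 < op3 < op4

step 1: op1 store(15) — value 15
step 2: op2 load() → 15 — value 15
step 3: op3 store(15) (pending, included) — value 15
step 4: op4 load() → 15 — value 15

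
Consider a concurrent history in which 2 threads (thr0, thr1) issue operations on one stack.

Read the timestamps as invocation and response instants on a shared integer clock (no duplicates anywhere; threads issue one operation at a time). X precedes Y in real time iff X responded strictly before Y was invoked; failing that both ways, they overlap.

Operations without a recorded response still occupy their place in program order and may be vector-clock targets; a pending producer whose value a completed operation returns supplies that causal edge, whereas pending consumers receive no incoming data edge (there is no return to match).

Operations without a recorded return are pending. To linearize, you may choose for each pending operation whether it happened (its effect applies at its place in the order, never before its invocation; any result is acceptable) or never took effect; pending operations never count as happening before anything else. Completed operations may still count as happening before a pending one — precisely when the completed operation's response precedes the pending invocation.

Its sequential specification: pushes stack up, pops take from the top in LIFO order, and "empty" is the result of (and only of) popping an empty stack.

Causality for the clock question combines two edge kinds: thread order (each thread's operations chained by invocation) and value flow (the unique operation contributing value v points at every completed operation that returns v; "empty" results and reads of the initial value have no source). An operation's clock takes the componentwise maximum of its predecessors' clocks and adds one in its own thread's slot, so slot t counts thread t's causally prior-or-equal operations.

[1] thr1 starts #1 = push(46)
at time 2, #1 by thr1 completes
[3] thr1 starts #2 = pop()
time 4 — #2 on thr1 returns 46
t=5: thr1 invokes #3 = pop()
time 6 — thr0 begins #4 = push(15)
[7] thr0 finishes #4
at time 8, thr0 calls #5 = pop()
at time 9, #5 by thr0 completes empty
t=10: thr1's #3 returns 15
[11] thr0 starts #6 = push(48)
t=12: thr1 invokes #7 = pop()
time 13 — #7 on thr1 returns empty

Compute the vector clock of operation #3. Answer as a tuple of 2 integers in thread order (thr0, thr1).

#1 (invocation 1): nothing precedes it; thr1's component alone gives (0, 1)
#4 (invocation 6): nothing precedes it; thr0's component alone gives (1, 0)
from VC(#1)=(0, 1), #2 (invoked 3) maxes components and bumps thr1 → (0, 2)
from VC(#4)=(1, 0), #5 (invoked 8) maxes components and bumps thr0 → (2, 0)
from VC(#5)=(2, 0), #6 (invoked 11) maxes components and bumps thr0 → (3, 0)
from VC(#2)=(0, 2), VC(#4)=(1, 0), #3 (invoked 5) maxes components and bumps thr1 → (1, 3)
from VC(#3)=(1, 3), #7 (invoked 12) maxes components and bumps thr1 → (1, 4)
target: VC(#3) = (1, 3)

(1, 3)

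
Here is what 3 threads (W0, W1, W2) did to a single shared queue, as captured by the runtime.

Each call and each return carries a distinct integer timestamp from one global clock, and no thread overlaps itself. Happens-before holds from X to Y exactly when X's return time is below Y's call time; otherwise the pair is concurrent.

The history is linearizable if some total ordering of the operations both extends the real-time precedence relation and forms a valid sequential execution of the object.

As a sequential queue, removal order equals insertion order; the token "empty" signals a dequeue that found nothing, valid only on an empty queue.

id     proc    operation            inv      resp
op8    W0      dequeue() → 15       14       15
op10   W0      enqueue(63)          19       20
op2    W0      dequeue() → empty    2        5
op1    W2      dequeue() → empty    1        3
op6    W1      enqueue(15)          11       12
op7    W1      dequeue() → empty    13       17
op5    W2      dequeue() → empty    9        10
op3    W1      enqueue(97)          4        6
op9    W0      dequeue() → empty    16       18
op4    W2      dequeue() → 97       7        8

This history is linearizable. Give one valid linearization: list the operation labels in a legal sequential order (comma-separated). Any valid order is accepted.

op1, op2, op3, op4, op5, op6, op8, op7, op9, op10

step 1: op1 dequeue() → empty — queue <>
step 2: op2 dequeue() → empty — queue <>
step 3: op3 enqueue(97) — queue <97>
step 4: op4 dequeue() → 97 — queue <>
step 5: op5 dequeue() → empty — queue <>
step 6: op6 enqueue(15) — queue <15>
step 7: op8 dequeue() → 15 — queue <>
step 8: op7 dequeue() → empty — queue <>
step 9: op9 dequeue() → empty — queue <>
step 10: op10 enqueue(63) — queue <63>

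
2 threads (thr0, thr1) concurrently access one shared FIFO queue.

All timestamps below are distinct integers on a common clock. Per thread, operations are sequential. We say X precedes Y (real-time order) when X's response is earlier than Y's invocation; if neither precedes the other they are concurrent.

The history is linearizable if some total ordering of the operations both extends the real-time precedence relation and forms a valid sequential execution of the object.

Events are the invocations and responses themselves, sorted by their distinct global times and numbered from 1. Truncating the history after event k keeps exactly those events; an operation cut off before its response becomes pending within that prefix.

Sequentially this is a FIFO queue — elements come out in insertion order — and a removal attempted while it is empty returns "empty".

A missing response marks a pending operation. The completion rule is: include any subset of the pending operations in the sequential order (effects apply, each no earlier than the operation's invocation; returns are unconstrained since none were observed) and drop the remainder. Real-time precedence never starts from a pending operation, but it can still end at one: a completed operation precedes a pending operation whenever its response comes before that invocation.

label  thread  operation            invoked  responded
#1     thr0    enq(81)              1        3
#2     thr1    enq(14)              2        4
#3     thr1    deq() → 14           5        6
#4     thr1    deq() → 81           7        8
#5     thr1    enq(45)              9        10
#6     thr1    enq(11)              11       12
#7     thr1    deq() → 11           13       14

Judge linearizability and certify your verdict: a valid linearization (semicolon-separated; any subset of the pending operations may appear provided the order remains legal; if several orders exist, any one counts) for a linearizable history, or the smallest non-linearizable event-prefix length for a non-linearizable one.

not linearizable — minimal violating prefix: 14 events

through event 13 a valid linearization exists; event 14 (#7 responding at time 14) ends that
checked exhaustively: 2 real-time-consistent orders of 7 completed operations, zero legal FIFO queue replays
one such order, #1, #2, #3, #4, #5, #6, #7, breaks at step 3 where #3 deq() → 14 is illegal
one such order, #2, #1, #3, #4, #5, #6, #7, breaks at step 7 where #7 deq() → 11 is illegal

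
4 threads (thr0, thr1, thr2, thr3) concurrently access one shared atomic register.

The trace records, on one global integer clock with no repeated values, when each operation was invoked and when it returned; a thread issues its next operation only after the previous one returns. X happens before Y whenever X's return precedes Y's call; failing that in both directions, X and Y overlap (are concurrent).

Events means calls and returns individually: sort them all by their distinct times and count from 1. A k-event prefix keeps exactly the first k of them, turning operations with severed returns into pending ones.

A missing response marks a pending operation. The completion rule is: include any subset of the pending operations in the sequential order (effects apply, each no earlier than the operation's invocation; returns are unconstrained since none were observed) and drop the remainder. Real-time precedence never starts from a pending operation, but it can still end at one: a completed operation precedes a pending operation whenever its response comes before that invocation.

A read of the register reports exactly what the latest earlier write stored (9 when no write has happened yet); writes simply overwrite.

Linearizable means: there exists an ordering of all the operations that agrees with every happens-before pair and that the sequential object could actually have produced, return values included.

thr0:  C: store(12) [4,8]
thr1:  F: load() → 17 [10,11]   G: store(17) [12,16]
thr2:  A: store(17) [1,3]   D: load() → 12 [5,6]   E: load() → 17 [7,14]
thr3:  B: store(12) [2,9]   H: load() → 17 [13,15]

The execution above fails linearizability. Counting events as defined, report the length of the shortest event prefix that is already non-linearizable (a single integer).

11

a valid linearization of events 1..10 exists, for instance A, B, C, D:
step 1: A store(17) — value 17
step 2: B store(12) — value 12
step 3: C store(12) — value 12
step 4: D load() → 12 — value 12
include event 11 — F responding at 11 — and every candidate order breaks
every completion of the 1 pending operation (E) was checked; none linearizes
e.g. A, B, C, D, F (pending dropped): illegal at step 5, since F load() → 17 cannot apply there
e.g. A, B, D, C, F (pending dropped): illegal at step 5, since F load() → 17 cannot apply there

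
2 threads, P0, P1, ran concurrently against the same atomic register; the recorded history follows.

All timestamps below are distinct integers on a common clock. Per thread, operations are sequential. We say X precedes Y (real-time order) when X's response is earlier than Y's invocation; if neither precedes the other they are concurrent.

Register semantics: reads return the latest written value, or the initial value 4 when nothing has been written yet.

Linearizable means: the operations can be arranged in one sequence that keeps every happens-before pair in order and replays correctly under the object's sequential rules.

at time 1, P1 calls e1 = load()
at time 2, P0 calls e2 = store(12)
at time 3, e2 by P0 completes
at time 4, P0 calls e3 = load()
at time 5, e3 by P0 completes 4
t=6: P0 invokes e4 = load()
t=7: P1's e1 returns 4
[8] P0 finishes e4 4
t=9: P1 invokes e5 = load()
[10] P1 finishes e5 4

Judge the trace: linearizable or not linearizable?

cut after 4 events: linearizable; cut after 5 events (e3 responds, time 5): not linearizable
one real-time candidate order over the 2 completed operations — the atomic register replay rejects it
including or dropping the 1 pending operation (e1) in any combination fails
take e2, e3 (pending dropped): step 2 already fails, because e3 load() → 4 cannot occur there

not linearizable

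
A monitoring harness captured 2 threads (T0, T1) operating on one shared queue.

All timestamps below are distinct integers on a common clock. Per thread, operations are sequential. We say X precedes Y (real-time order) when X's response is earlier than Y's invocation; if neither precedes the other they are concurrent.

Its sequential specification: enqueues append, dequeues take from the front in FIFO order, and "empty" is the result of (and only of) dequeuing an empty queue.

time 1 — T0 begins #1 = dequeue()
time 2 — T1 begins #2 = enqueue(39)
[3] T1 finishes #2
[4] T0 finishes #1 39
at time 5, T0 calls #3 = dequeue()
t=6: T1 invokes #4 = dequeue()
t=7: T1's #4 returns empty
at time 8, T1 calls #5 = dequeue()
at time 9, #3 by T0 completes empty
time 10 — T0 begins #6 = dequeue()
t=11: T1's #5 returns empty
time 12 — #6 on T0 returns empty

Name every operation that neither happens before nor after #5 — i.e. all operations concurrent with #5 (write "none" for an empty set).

#3, #6

#5 spans [8,11]; an op avoiding the whole window 8..11 is ordered, any other is concurrent
#1 [1,4]: before
#2 [2,3]: before
#3 [5,9]: concurrent
#4 [6,7]: before
#6 [10,12]: concurrent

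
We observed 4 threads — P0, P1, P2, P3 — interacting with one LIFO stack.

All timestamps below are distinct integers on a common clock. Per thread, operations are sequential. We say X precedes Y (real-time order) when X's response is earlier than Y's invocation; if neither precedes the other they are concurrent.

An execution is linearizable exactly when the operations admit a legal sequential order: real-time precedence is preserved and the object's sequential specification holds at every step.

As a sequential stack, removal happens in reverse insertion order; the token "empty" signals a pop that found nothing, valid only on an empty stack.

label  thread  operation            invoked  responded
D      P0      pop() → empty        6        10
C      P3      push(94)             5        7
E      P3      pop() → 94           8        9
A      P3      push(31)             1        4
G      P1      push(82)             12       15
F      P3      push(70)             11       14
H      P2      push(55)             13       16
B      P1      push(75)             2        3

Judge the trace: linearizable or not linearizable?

not linearizable

the violation lands at event 10, D's response at time 10: events 1..9 linearize, events 1..10 do not
every one of the 6 real-time-consistent orders over 5 completed LIFO stack ops fails the sequential spec
one such order, A, B, C, D, E, breaks at step 4 where D pop() → empty is illegal
one such order, A, B, C, E, D, breaks at step 5 where D pop() → empty is illegal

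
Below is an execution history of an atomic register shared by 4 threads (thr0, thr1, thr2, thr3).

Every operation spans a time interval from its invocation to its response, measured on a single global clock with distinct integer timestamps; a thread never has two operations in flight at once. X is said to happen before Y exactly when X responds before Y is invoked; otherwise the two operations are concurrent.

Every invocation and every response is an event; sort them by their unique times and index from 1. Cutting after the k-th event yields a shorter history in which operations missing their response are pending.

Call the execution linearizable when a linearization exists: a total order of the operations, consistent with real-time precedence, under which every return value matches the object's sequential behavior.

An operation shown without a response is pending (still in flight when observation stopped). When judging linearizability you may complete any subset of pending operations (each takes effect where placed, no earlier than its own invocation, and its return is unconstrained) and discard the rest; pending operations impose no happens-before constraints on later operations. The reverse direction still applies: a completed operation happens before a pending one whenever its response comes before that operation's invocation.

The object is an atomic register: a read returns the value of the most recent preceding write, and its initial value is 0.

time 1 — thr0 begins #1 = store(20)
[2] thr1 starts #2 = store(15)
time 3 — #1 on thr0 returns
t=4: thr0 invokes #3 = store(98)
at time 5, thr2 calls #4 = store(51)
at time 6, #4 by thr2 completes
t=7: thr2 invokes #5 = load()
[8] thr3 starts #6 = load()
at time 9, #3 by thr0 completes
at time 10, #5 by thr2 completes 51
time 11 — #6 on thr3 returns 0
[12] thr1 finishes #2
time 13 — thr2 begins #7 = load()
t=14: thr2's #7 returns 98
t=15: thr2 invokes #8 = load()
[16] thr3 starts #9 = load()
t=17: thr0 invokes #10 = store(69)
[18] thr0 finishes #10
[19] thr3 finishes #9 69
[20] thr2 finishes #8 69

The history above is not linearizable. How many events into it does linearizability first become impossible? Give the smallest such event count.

events 1..10 are still linearizable — one witness is #1, #2, #3, #4, #5:
step 1: #1 store(20) — value 20
step 2: #2 store(15) (pending, included) — value 15
step 3: #3 store(98) — value 98
step 4: #4 store(51) — value 51
step 5: #5 load() → 51 — value 51
with event 11 included (#6 responding at time 11), all real-time-consistent orders fail
including or dropping the 1 pending operation (#2) in any combination fails
for example #1, #3, #4, #5, #6 (pending dropped) fails at step 5: #6 load() → 0 is not legal there
for example #1, #3, #4, #6, #5 (pending dropped) fails at step 4: #6 load() → 0 is not legal there

11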